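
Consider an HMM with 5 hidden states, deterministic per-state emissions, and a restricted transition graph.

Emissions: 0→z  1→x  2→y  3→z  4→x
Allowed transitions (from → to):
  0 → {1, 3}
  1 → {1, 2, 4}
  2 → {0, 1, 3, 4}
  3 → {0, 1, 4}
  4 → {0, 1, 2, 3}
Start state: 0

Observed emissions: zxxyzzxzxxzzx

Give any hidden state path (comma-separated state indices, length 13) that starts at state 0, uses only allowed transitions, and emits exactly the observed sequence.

  t0 'z' -> {0,3}, take 0 (start)
  t1 'x' -> {1,4}, take 1 (0->1 ok)
  t2 'x' -> {1,4}, take 1 (1->1 ok)
  t3 'y' -> {2}, take 2 (1->2 ok)
  t4 'z' -> {0,3}, take 0 (2->0 ok)
  t5 'z' -> {0,3}, take 3 (0->3 ok)
  t6 'x' -> {1,4}, take 4 (3->4 ok)
  t7 'z' -> {0,3}, take 0 (4->0 ok)
  t8 'x' -> {1,4}, take 1 (0->1 ok)
  t9 'x' -> {1,4}, take 4 (1->4 ok)
  t10 'z' -> {0,3}, take 0 (4->0 ok)
  t11 'z' -> {0,3}, take 3 (0->3 ok)
  t12 'x' -> {1,4}, take 1 (3->1 ok)

0,1,1,2,0,3,4,0,1,4,0,3,1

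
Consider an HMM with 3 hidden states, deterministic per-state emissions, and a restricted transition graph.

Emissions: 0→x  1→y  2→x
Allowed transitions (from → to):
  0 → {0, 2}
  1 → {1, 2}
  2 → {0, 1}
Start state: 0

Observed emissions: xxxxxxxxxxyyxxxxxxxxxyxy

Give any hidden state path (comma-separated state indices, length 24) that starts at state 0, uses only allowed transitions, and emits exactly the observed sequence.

  [0] x  {0,2}  => 0  start
  [1] x  {0,2}  => 2  0->2 ok
  [2] x  {0,2}  => 0  2->0 ok
  [3] x  {0,2}  => 0  0->0 ok
  [4] x  {0,2}  => 2  0->2 ok
  [5] x  {0,2}  => 0  2->0 ok
  [6] x  {0,2}  => 2  0->2 ok
  [7] x  {0,2}  => 0  2->0 ok
  [8] x  {0,2}  => 0  0->0 ok
  [9] x  {0,2}  => 2  0->2 ok
  [10] y  {1}  => 1  2->1 ok
  [11] y  {1}  => 1  1->1 ok
  [12] x  {0,2}  => 2  1->2 ok
  [13] x  {0,2}  => 0  2->0 ok
  [14] x  {0,2}  => 0  0->0 ok
  [15] x  {0,2}  => 2  0->2 ok
  [16] x  {0,2}  => 0  2->0 ok
  [17] x  {0,2}  => 2  0->2 ok
  [18] x  {0,2}  => 0  2->0 ok
  [19] x  {0,2}  => 0  0->0 ok
  [20] x  {0,2}  => 2  0->2 ok
  [21] y  {1}  => 1  2->1 ok
  [22] x  {0,2}  => 2  1->2 ok
  [23] y  {1}  => 1  2->1 ok

0,2,0,0,2,0,2,0,0,2,1,1,2,0,0,2,0,2,0,0,2,1,2,1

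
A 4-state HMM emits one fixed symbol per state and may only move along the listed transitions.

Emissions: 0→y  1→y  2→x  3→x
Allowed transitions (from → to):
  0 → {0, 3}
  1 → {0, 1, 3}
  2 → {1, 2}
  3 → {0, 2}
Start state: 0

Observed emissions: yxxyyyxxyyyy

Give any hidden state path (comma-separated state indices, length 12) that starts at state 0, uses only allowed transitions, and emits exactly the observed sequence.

  t0 'y' -> {0,1}, take 0 (start)
  t1 'x' -> {2,3}, take 3 (0->3 ok)
  t2 'x' -> {2,3}, take 2 (3->2 ok)
  t3 'y' -> {0,1}, take 1 (2->1 ok)
  t4 'y' -> {0,1}, take 0 (1->0 ok)
  t5 'y' -> {0,1}, take 0 (0->0 ok)
  t6 'x' -> {2,3}, take 3 (0->3 ok)
  t7 'x' -> {2,3}, take 2 (3->2 ok)
  t8 'y' -> {0,1}, take 1 (2->1 ok)
  t9 'y' -> {0,1}, take 1 (1->1 ok)
  t10 'y' -> {0,1}, take 1 (1->1 ok)
  t11 'y' -> {0,1}, take 0 (1->0 ok)

0,3,2,1,0,0,3,2,1,1,1,0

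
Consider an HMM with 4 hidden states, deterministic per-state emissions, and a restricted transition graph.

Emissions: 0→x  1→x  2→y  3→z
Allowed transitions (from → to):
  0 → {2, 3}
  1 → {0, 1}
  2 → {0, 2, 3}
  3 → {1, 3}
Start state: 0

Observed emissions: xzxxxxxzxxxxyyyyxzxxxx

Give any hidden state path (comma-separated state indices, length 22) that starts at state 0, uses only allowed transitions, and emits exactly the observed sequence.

  t0 'x' -> {0,1}, take 0 (start)
  t1 'z' -> {3}, take 3 (0->3 ok)
  t2 'x' -> {0,1}, take 1 (3->1 ok)
  t3 'x' -> {0,1}, take 1 (1->1 ok)
  t4 'x' -> {0,1}, take 1 (1->1 ok)
  t5 'x' -> {0,1}, take 1 (1->1 ok)
  t6 'x' -> {0,1}, take 0 (1->0 ok)
  t7 'z' -> {3}, take 3 (0->3 ok)
  t8 'x' -> {0,1}, take 1 (3->1 ok)
  t9 'x' -> {0,1}, take 1 (1->1 ok)
  t10 'x' -> {0,1}, take 1 (1->1 ok)
  t11 'x' -> {0,1}, take 0 (1->0 ok)
  t12 'y' -> {2}, take 2 (0->2 ok)
  t13 'y' -> {2}, take 2 (2->2 ok)
  t14 'y' -> {2}, take 2 (2->2 ok)
  t15 'y' -> {2}, take 2 (2->2 ok)
  t16 'x' -> {0,1}, take 0 (2->0 ok)
  t17 'z' -> {3}, take 3 (0->3 ok)
  t18 'x' -> {0,1}, take 1 (3->1 ok)
  t19 'x' -> {0,1}, take 1 (1->1 ok)
  t20 'x' -> {0,1}, take 1 (1->1 ok)
  t21 'x' -> {0,1}, take 0 (1->0 ok)

0,3,1,1,1,1,0,3,1,1,1,0,2,2,2,2,0,3,1,1,1,0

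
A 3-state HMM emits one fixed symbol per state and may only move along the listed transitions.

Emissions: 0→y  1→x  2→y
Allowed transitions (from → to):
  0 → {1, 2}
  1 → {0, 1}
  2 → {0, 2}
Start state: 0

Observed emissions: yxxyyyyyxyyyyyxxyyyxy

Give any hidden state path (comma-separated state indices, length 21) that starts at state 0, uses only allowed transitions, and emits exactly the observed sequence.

0,1,1,0,2,2,2,0,1,0,2,2,2,0,1,1,0,2,0,1,0

  pos 0: y in {0,2}, choose 0; start
  pos 1: x in {1}, choose 1; 0->1 ok
  pos 2: x in {1}, choose 1; 1->1 ok
  pos 3: y in {0,2}, choose 0; 1->0 ok
  pos 4: y in {0,2}, choose 2; 0->2 ok
  pos 5: y in {0,2}, choose 2; 2->2 ok
  pos 6: y in {0,2}, choose 2; 2->2 ok
  pos 7: y in {0,2}, choose 0; 2->0 ok
  pos 8: x in {1}, choose 1; 0->1 ok
  pos 9: y in {0,2}, choose 0; 1->0 ok
  pos 10: y in {0,2}, choose 2; 0->2 ok
  pos 11: y in {0,2}, choose 2; 2->2 ok
  pos 12: y in {0,2}, choose 2; 2->2 ok
  pos 13: y in {0,2}, choose 0; 2->0 ok
  pos 14: x in {1}, choose 1; 0->1 ok
  pos 15: x in {1}, choose 1; 1->1 ok
  pos 16: y in {0,2}, choose 0; 1->0 ok
  pos 17: y in {0,2}, choose 2; 0->2 ok
  pos 18: y in {0,2}, choose 0; 2->0 ok
  pos 19: x in {1}, choose 1; 0->1 ok
  pos 20: y in {0,2}, choose 0; 1->0 ok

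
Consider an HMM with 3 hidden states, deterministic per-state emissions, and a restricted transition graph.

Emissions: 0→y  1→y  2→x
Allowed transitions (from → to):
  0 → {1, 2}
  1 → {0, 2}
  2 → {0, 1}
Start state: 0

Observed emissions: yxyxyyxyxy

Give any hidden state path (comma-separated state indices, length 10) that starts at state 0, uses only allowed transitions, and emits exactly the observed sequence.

0,2,1,2,1,0,2,0,2,1

  0: obs=y cand={0,1} pick 0 [start]
  1: obs=x cand={2} pick 2 [0->2 ok]
  2: obs=y cand={0,1} pick 1 [2->1 ok]
  3: obs=x cand={2} pick 2 [1->2 ok]
  4: obs=y cand={0,1} pick 1 [2->1 ok]
  5: obs=y cand={0,1} pick 0 [1->0 ok]
  6: obs=x cand={2} pick 2 [0->2 ok]
  7: obs=y cand={0,1} pick 0 [2->0 ok]
  8: obs=x cand={2} pick 2 [0->2 ok]
  9: obs=y cand={0,1} pick 1 [2->1 ok]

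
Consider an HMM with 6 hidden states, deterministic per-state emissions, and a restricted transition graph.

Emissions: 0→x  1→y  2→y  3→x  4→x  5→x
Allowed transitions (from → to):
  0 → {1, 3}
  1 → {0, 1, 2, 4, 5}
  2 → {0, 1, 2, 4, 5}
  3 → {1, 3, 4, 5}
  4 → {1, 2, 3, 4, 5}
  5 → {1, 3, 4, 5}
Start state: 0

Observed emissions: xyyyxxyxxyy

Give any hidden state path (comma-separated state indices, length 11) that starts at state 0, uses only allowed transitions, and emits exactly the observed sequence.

  0: obs=x cand={0,3,4,5} pick 0 [start]
  1: obs=y cand={1,2} pick 1 [0->1 ok]
  2: obs=y cand={1,2} pick 1 [1->1 ok]
  3: obs=y cand={1,2} pick 2 [1->2 ok]
  4: obs=x cand={0,3,4,5} pick 4 [2->4 ok]
  5: obs=x cand={0,3,4,5} pick 5 [4->5 ok]
  6: obs=y cand={1,2} pick 1 [5->1 ok]
  7: obs=x cand={0,3,4,5} pick 5 [1->5 ok]
  8: obs=x cand={0,3,4,5} pick 3 [5->3 ok]
  9: obs=y cand={1,2} pick 1 [3->1 ok]
  10: obs=y cand={1,2} pick 2 [1->2 ok]

0,1,1,2,4,5,1,5,3,1,2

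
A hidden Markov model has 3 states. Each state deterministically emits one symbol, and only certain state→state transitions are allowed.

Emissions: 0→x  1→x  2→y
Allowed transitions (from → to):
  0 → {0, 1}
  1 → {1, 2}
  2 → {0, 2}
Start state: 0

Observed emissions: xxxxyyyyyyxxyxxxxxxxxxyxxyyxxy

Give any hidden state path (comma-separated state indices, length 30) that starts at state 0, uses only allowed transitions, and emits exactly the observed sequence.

  t0 'x' -> {0,1}, take 0 (start)
  t1 'x' -> {0,1}, take 1 (0->1 ok)
  t2 'x' -> {0,1}, take 1 (1->1 ok)
  t3 'x' -> {0,1}, take 1 (1->1 ok)
  t4 'y' -> {2}, take 2 (1->2 ok)
  t5 'y' -> {2}, take 2 (2->2 ok)
  t6 'y' -> {2}, take 2 (2->2 ok)
  t7 'y' -> {2}, take 2 (2->2 ok)
  t8 'y' -> {2}, take 2 (2->2 ok)
  t9 'y' -> {2}, take 2 (2->2 ok)
  t10 'x' -> {0,1}, take 0 (2->0 ok)
  t11 'x' -> {0,1}, take 1 (0->1 ok)
  t12 'y' -> {2}, take 2 (1->2 ok)
  t13 'x' -> {0,1}, take 0 (2->0 ok)
  t14 'x' -> {0,1}, take 0 (0->0 ok)
  t15 'x' -> {0,1}, take 0 (0->0 ok)
  t16 'x' -> {0,1}, take 0 (0->0 ok)
  t17 'x' -> {0,1}, take 0 (0->0 ok)
  t18 'x' -> {0,1}, take 0 (0->0 ok)
  t19 'x' -> {0,1}, take 0 (0->0 ok)
  t20 'x' -> {0,1}, take 1 (0->1 ok)
  t21 'x' -> {0,1}, take 1 (1->1 ok)
  t22 'y' -> {2}, take 2 (1->2 ok)
  t23 'x' -> {0,1}, take 0 (2->0 ok)
  t24 'x' -> {0,1}, take 1 (0->1 ok)
  t25 'y' -> {2}, take 2 (1->2 ok)
  t26 'y' -> {2}, take 2 (2->2 ok)
  t27 'x' -> {0,1}, take 0 (2->0 ok)
  t28 'x' -> {0,1}, take 1 (0->1 ok)
  t29 'y' -> {2}, take 2 (1->2 ok)

0,1,1,1,2,2,2,2,2,2,0,1,2,0,0,0,0,0,0,0,1,1,2,0,1,2,2,0,1,2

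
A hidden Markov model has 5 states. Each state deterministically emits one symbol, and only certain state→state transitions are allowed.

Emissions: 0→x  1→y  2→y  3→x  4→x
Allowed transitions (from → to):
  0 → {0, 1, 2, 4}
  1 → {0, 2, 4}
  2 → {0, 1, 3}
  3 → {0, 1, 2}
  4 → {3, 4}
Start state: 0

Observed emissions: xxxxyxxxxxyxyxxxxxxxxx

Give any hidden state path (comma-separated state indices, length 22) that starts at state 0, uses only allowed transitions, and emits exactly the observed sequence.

  pos 0: x in {0,3,4}, choose 0; start
  pos 1: x in {0,3,4}, choose 4; 0->4 ok
  pos 2: x in {0,3,4}, choose 4; 4->4 ok
  pos 3: x in {0,3,4}, choose 3; 4->3 ok
  pos 4: y in {1,2}, choose 2; 3->2 ok
  pos 5: x in {0,3,4}, choose 0; 2->0 ok
  pos 6: x in {0,3,4}, choose 0; 0->0 ok
  pos 7: x in {0,3,4}, choose 4; 0->4 ok
  pos 8: x in {0,3,4}, choose 4; 4->4 ok
  pos 9: x in {0,3,4}, choose 3; 4->3 ok
  pos 10: y in {1,2}, choose 2; 3->2 ok
  pos 11: x in {0,3,4}, choose 3; 2->3 ok
  pos 12: y in {1,2}, choose 1; 3->1 ok
  pos 13: x in {0,3,4}, choose 4; 1->4 ok
  pos 14: x in {0,3,4}, choose 4; 4->4 ok
  pos 15: x in {0,3,4}, choose 4; 4->4 ok
  pos 16: x in {0,3,4}, choose 3; 4->3 ok
  pos 17: x in {0,3,4}, choose 0; 3->0 ok
  pos 18: x in {0,3,4}, choose 0; 0->0 ok
  pos 19: x in {0,3,4}, choose 4; 0->4 ok
  pos 20: x in {0,3,4}, choose 4; 4->4 ok
  pos 21: x in {0,3,4}, choose 3; 4->3 ok

0,4,4,3,2,0,0,4,4,3,2,3,1,4,4,4,3,0,0,4,4,3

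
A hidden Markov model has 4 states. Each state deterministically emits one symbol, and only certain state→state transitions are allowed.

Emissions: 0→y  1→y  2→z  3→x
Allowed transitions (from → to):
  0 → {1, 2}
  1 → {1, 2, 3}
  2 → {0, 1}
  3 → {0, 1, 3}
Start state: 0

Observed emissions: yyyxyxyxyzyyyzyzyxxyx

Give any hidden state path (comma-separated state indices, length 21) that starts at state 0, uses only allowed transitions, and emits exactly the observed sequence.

0,1,1,3,1,3,1,3,0,2,0,1,1,2,0,2,1,3,3,1,3

  0: obs=y cand={0,1} pick 0 [start]
  1: obs=y cand={0,1} pick 1 [0->1 ok]
  2: obs=y cand={0,1} pick 1 [1->1 ok]
  3: obs=x cand={3} pick 3 [1->3 ok]
  4: obs=y cand={0,1} pick 1 [3->1 ok]
  5: obs=x cand={3} pick 3 [1->3 ok]
  6: obs=y cand={0,1} pick 1 [3->1 ok]
  7: obs=x cand={3} pick 3 [1->3 ok]
  8: obs=y cand={0,1} pick 0 [3->0 ok]
  9: obs=z cand={2} pick 2 [0->2 ok]
  10: obs=y cand={0,1} pick 0 [2->0 ok]
  11: obs=y cand={0,1} pick 1 [0->1 ok]
  12: obs=y cand={0,1} pick 1 [1->1 ok]
  13: obs=z cand={2} pick 2 [1->2 ok]
  14: obs=y cand={0,1} pick 0 [2->0 ok]
  15: obs=z cand={2} pick 2 [0->2 ok]
  16: obs=y cand={0,1} pick 1 [2->1 ok]
  17: obs=x cand={3} pick 3 [1->3 ok]
  18: obs=x cand={3} pick 3 [3->3 ok]
  19: obs=y cand={0,1} pick 1 [3->1 ok]
  20: obs=x cand={3} pick 3 [1->3 ok]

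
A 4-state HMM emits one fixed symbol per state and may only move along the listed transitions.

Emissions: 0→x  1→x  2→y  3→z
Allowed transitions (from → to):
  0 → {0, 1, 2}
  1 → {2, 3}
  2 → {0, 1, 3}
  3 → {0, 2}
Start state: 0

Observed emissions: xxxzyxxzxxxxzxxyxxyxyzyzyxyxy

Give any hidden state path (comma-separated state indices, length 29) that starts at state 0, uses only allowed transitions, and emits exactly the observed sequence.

0,0,1,3,2,0,1,3,0,0,0,1,3,0,0,2,0,1,2,0,2,3,2,3,2,1,2,1,2

  0: obs=x cand={0,1} pick 0 [start]
  1: obs=x cand={0,1} pick 0 [0->0 ok]
  2: obs=x cand={0,1} pick 1 [0->1 ok]
  3: obs=z cand={3} pick 3 [1->3 ok]
  4: obs=y cand={2} pick 2 [3->2 ok]
  5: obs=x cand={0,1} pick 0 [2->0 ok]
  6: obs=x cand={0,1} pick 1 [0->1 ok]
  7: obs=z cand={3} pick 3 [1->3 ok]
  8: obs=x cand={0,1} pick 0 [3->0 ok]
  9: obs=x cand={0,1} pick 0 [0->0 ok]
  10: obs=x cand={0,1} pick 0 [0->0 ok]
  11: obs=x cand={0,1} pick 1 [0->1 ok]
  12: obs=z cand={3} pick 3 [1->3 ok]
  13: obs=x cand={0,1} pick 0 [3->0 ok]
  14: obs=x cand={0,1} pick 0 [0->0 ok]
  15: obs=y cand={2} pick 2 [0->2 ok]
  16: obs=x cand={0,1} pick 0 [2->0 ok]
  17: obs=x cand={0,1} pick 1 [0->1 ok]
  18: obs=y cand={2} pick 2 [1->2 ok]
  19: obs=x cand={0,1} pick 0 [2->0 ok]
  20: obs=y cand={2} pick 2 [0->2 ok]
  21: obs=z cand={3} pick 3 [2->3 ok]
  22: obs=y cand={2} pick 2 [3->2 ok]
  23: obs=z cand={3} pick 3 [2->3 ok]
  24: obs=y cand={2} pick 2 [3->2 ok]
  25: obs=x cand={0,1} pick 1 [2->1 ok]
  26: obs=y cand={2} pick 2 [1->2 ok]
  27: obs=x cand={0,1} pick 1 [2->1 ok]
  28: obs=y cand={2} pick 2 [1->2 ok]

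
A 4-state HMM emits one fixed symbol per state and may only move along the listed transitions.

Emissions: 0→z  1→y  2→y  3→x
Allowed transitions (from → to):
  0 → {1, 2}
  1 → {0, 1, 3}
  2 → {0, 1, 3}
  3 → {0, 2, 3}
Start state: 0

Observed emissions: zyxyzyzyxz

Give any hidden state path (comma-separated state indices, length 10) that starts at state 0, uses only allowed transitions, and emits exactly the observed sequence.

0,2,3,2,0,1,0,1,3,0

  [0] z  {0}  => 0  start
  [1] y  {1,2}  => 2  0->2 ok
  [2] x  {3}  => 3  2->3 ok
  [3] y  {1,2}  => 2  3->2 ok
  [4] z  {0}  => 0  2->0 ok
  [5] y  {1,2}  => 1  0->1 ok
  [6] z  {0}  => 0  1->0 ok
  [7] y  {1,2}  => 1  0->1 ok
  [8] x  {3}  => 3  1->3 ok
  [9] z  {0}  => 0  3->0 ok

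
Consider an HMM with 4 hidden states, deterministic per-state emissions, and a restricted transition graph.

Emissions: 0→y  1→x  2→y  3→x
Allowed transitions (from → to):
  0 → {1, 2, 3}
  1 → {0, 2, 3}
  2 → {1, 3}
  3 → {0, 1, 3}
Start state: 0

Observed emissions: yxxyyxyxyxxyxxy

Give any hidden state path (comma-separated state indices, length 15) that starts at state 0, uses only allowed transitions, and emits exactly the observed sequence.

0,3,1,0,2,3,0,1,0,3,3,0,1,3,0

  t0 'y' -> {0,2}, take 0 (start)
  t1 'x' -> {1,3}, take 3 (0->3 ok)
  t2 'x' -> {1,3}, take 1 (3->1 ok)
  t3 'y' -> {0,2}, take 0 (1->0 ok)
  t4 'y' -> {0,2}, take 2 (0->2 ok)
  t5 'x' -> {1,3}, take 3 (2->3 ok)
  t6 'y' -> {0,2}, take 0 (3->0 ok)
  t7 'x' -> {1,3}, take 1 (0->1 ok)
  t8 'y' -> {0,2}, take 0 (1->0 ok)
  t9 'x' -> {1,3}, take 3 (0->3 ok)
  t10 'x' -> {1,3}, take 3 (3->3 ok)
  t11 'y' -> {0,2}, take 0 (3->0 ok)
  t12 'x' -> {1,3}, take 1 (0->1 ok)
  t13 'x' -> {1,3}, take 3 (1->3 ok)
  t14 'y' -> {0,2}, take 0 (3->0 ok)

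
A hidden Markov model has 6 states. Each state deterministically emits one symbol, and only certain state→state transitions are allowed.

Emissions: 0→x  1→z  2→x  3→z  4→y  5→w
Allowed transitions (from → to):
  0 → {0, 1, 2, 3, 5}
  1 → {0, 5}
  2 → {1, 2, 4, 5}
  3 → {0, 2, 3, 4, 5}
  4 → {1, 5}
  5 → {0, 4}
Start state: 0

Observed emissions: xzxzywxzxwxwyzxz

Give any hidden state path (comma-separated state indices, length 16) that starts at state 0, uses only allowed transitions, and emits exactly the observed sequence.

  pos 0: x in {0,2}, choose 0; start
  pos 1: z in {1,3}, choose 3; 0->3 ok
  pos 2: x in {0,2}, choose 0; 3->0 ok
  pos 3: z in {1,3}, choose 3; 0->3 ok
  pos 4: y in {4}, choose 4; 3->4 ok
  pos 5: w in {5}, choose 5; 4->5 ok
  pos 6: x in {0,2}, choose 0; 5->0 ok
  pos 7: z in {1,3}, choose 3; 0->3 ok
  pos 8: x in {0,2}, choose 0; 3->0 ok
  pos 9: w in {5}, choose 5; 0->5 ok
  pos 10: x in {0,2}, choose 0; 5->0 ok
  pos 11: w in {5}, choose 5; 0->5 ok
  pos 12: y in {4}, choose 4; 5->4 ok
  pos 13: z in {1,3}, choose 1; 4->1 ok
  pos 14: x in {0,2}, choose 0; 1->0 ok
  pos 15: z in {1,3}, choose 1; 0->1 ok

0,3,0,3,4,5,0,3,0,5,0,5,4,1,0,1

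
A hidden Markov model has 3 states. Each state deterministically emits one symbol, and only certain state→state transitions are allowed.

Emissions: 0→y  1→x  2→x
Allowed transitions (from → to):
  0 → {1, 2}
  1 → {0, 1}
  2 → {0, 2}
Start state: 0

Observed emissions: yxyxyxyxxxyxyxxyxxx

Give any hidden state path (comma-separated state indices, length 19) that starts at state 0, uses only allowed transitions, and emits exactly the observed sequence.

0,1,0,2,0,2,0,1,1,1,0,1,0,2,2,0,2,2,2

  pos 0: y in {0}, choose 0; start
  pos 1: x in {1,2}, choose 1; 0->1 ok
  pos 2: y in {0}, choose 0; 1->0 ok
  pos 3: x in {1,2}, choose 2; 0->2 ok
  pos 4: y in {0}, choose 0; 2->0 ok
  pos 5: x in {1,2}, choose 2; 0->2 ok
  pos 6: y in {0}, choose 0; 2->0 ok
  pos 7: x in {1,2}, choose 1; 0->1 ok
  pos 8: x in {1,2}, choose 1; 1->1 ok
  pos 9: x in {1,2}, choose 1; 1->1 ok
  pos 10: y in {0}, choose 0; 1->0 ok
  pos 11: x in {1,2}, choose 1; 0->1 ok
  pos 12: y in {0}, choose 0; 1->0 ok
  pos 13: x in {1,2}, choose 2; 0->2 ok
  pos 14: x in {1,2}, choose 2; 2->2 ok
  pos 15: y in {0}, choose 0; 2->0 ok
  pos 16: x in {1,2}, choose 2; 0->2 ok
  pos 17: x in {1,2}, choose 2; 2->2 ok
  pos 18: x in {1,2}, choose 2; 2->2 ok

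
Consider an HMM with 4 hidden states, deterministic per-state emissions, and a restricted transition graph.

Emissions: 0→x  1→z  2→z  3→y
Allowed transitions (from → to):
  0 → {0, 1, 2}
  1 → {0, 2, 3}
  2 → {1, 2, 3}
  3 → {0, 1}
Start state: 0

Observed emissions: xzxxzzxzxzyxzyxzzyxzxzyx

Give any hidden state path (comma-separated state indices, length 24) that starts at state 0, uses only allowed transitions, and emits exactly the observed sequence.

  pos 0: x in {0}, choose 0; start
  pos 1: z in {1,2}, choose 1; 0->1 ok
  pos 2: x in {0}, choose 0; 1->0 ok
  pos 3: x in {0}, choose 0; 0->0 ok
  pos 4: z in {1,2}, choose 2; 0->2 ok
  pos 5: z in {1,2}, choose 1; 2->1 ok
  pos 6: x in {0}, choose 0; 1->0 ok
  pos 7: z in {1,2}, choose 1; 0->1 ok
  pos 8: x in {0}, choose 0; 1->0 ok
  pos 9: z in {1,2}, choose 1; 0->1 ok
  pos 10: y in {3}, choose 3; 1->3 ok
  pos 11: x in {0}, choose 0; 3->0 ok
  pos 12: z in {1,2}, choose 2; 0->2 ok
  pos 13: y in {3}, choose 3; 2->3 ok
  pos 14: x in {0}, choose 0; 3->0 ok
  pos 15: z in {1,2}, choose 2; 0->2 ok
  pos 16: z in {1,2}, choose 2; 2->2 ok
  pos 17: y in {3}, choose 3; 2->3 ok
  pos 18: x in {0}, choose 0; 3->0 ok
  pos 19: z in {1,2}, choose 1; 0->1 ok
  pos 20: x in {0}, choose 0; 1->0 ok
  pos 21: z in {1,2}, choose 2; 0->2 ok
  pos 22: y in {3}, choose 3; 2->3 ok
  pos 23: x in {0}, choose 0; 3->0 ok

0,1,0,0,2,1,0,1,0,1,3,0,2,3,0,2,2,3,0,1,0,2,3,0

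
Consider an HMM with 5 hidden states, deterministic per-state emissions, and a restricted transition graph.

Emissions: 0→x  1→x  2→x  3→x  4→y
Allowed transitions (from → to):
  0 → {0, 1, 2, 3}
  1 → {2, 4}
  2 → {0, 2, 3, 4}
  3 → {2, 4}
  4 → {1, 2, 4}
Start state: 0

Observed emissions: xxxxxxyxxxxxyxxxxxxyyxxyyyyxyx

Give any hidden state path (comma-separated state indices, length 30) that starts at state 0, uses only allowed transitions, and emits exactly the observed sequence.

0,3,2,2,0,1,4,2,3,2,0,3,4,2,2,2,0,0,1,4,4,1,2,4,4,4,4,1,4,1

  pos 0: x in {0,1,2,3}, choose 0; start
  pos 1: x in {0,1,2,3}, choose 3; 0->3 ok
  pos 2: x in {0,1,2,3}, choose 2; 3->2 ok
  pos 3: x in {0,1,2,3}, choose 2; 2->2 ok
  pos 4: x in {0,1,2,3}, choose 0; 2->0 ok
  pos 5: x in {0,1,2,3}, choose 1; 0->1 ok
  pos 6: y in {4}, choose 4; 1->4 ok
  pos 7: x in {0,1,2,3}, choose 2; 4->2 ok
  pos 8: x in {0,1,2,3}, choose 3; 2->3 ok
  pos 9: x in {0,1,2,3}, choose 2; 3->2 ok
  pos 10: x in {0,1,2,3}, choose 0; 2->0 ok
  pos 11: x in {0,1,2,3}, choose 3; 0->3 ok
  pos 12: y in {4}, choose 4; 3->4 ok
  pos 13: x in {0,1,2,3}, choose 2; 4->2 ok
  pos 14: x in {0,1,2,3}, choose 2; 2->2 ok
  pos 15: x in {0,1,2,3}, choose 2; 2->2 ok
  pos 16: x in {0,1,2,3}, choose 0; 2->0 ok
  pos 17: x in {0,1,2,3}, choose 0; 0->0 ok
  pos 18: x in {0,1,2,3}, choose 1; 0->1 ok
  pos 19: y in {4}, choose 4; 1->4 ok
  pos 20: y in {4}, choose 4; 4->4 ok
  pos 21: x in {0,1,2,3}, choose 1; 4->1 ok
  pos 22: x in {0,1,2,3}, choose 2; 1->2 ok
  pos 23: y in {4}, choose 4; 2->4 ok
  pos 24: y in {4}, choose 4; 4->4 ok
  pos 25: y in {4}, choose 4; 4->4 ok
  pos 26: y in {4}, choose 4; 4->4 ok
  pos 27: x in {0,1,2,3}, choose 1; 4->1 ok
  pos 28: y in {4}, choose 4; 1->4 ok
  pos 29: x in {0,1,2,3}, choose 1; 4->1 ok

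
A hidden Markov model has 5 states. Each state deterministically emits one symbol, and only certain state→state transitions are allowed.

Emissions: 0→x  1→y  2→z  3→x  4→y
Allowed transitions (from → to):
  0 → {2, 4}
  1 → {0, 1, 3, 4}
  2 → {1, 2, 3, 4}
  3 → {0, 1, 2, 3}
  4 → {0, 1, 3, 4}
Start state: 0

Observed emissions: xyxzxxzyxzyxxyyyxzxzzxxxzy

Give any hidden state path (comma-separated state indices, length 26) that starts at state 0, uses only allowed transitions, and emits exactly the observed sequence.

  t0 'x' -> {0,3}, take 0 (start)
  t1 'y' -> {1,4}, take 4 (0->4 ok)
  t2 'x' -> {0,3}, take 0 (4->0 ok)
  t3 'z' -> {2}, take 2 (0->2 ok)
  t4 'x' -> {0,3}, take 3 (2->3 ok)
  t5 'x' -> {0,3}, take 0 (3->0 ok)
  t6 'z' -> {2}, take 2 (0->2 ok)
  t7 'y' -> {1,4}, take 4 (2->4 ok)
  t8 'x' -> {0,3}, take 0 (4->0 ok)
  t9 'z' -> {2}, take 2 (0->2 ok)
  t10 'y' -> {1,4}, take 4 (2->4 ok)
  t11 'x' -> {0,3}, take 3 (4->3 ok)
  t12 'x' -> {0,3}, take 0 (3->0 ok)
  t13 'y' -> {1,4}, take 4 (0->4 ok)
  t14 'y' -> {1,4}, take 1 (4->1 ok)
  t15 'y' -> {1,4}, take 1 (1->1 ok)
  t16 'x' -> {0,3}, take 3 (1->3 ok)
  t17 'z' -> {2}, take 2 (3->2 ok)
  t18 'x' -> {0,3}, take 3 (2->3 ok)
  t19 'z' -> {2}, take 2 (3->2 ok)
  t20 'z' -> {2}, take 2 (2->2 ok)
  t21 'x' -> {0,3}, take 3 (2->3 ok)
  t22 'x' -> {0,3}, take 3 (3->3 ok)
  t23 'x' -> {0,3}, take 0 (3->0 ok)
  t24 'z' -> {2}, take 2 (0->2 ok)
  t25 'y' -> {1,4}, take 4 (2->4 ok)

0,4,0,2,3,0,2,4,0,2,4,3,0,4,1,1,3,2,3,2,2,3,3,0,2,4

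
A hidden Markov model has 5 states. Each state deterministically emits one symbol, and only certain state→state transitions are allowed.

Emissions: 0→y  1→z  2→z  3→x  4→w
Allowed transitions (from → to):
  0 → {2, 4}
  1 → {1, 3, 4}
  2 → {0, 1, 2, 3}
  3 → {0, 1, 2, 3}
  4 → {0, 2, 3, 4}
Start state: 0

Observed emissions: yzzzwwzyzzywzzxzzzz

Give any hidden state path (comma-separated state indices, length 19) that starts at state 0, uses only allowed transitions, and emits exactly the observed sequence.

0,2,1,1,4,4,2,0,2,2,0,4,2,1,3,2,2,2,2

  pos 0: y in {0}, choose 0; start
  pos 1: z in {1,2}, choose 2; 0->2 ok
  pos 2: z in {1,2}, choose 1; 2->1 ok
  pos 3: z in {1,2}, choose 1; 1->1 ok
  pos 4: w in {4}, choose 4; 1->4 ok
  pos 5: w in {4}, choose 4; 4->4 ok
  pos 6: z in {1,2}, choose 2; 4->2 ok
  pos 7: y in {0}, choose 0; 2->0 ok
  pos 8: z in {1,2}, choose 2; 0->2 ok
  pos 9: z in {1,2}, choose 2; 2->2 ok
  pos 10: y in {0}, choose 0; 2->0 ok
  pos 11: w in {4}, choose 4; 0->4 ok
  pos 12: z in {1,2}, choose 2; 4->2 ok
  pos 13: z in {1,2}, choose 1; 2->1 ok
  pos 14: x in {3}, choose 3; 1->3 ok
  pos 15: z in {1,2}, choose 2; 3->2 ok
  pos 16: z in {1,2}, choose 2; 2->2 ok
  pos 17: z in {1,2}, choose 2; 2->2 ok
  pos 18: z in {1,2}, choose 2; 2->2 ok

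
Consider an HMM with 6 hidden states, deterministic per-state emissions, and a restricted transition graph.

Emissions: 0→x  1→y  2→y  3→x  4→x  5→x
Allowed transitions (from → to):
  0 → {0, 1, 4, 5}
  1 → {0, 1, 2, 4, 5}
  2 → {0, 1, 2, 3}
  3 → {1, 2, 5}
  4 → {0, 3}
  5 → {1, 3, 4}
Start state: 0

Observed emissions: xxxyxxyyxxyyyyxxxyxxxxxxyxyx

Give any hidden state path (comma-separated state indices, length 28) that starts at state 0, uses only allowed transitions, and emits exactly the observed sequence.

0,5,3,1,4,3,2,1,5,3,1,2,2,1,0,5,3,1,5,3,5,4,3,5,1,5,1,0

  0: obs=x cand={0,3,4,5} pick 0 [start]
  1: obs=x cand={0,3,4,5} pick 5 [0->5 ok]
  2: obs=x cand={0,3,4,5} pick 3 [5->3 ok]
  3: obs=y cand={1,2} pick 1 [3->1 ok]
  4: obs=x cand={0,3,4,5} pick 4 [1->4 ok]
  5: obs=x cand={0,3,4,5} pick 3 [4->3 ok]
  6: obs=y cand={1,2} pick 2 [3->2 ok]
  7: obs=y cand={1,2} pick 1 [2->1 ok]
  8: obs=x cand={0,3,4,5} pick 5 [1->5 ok]
  9: obs=x cand={0,3,4,5} pick 3 [5->3 ok]
  10: obs=y cand={1,2} pick 1 [3->1 ok]
  11: obs=y cand={1,2} pick 2 [1->2 ok]
  12: obs=y cand={1,2} pick 2 [2->2 ok]
  13: obs=y cand={1,2} pick 1 [2->1 ok]
  14: obs=x cand={0,3,4,5} pick 0 [1->0 ok]
  15: obs=x cand={0,3,4,5} pick 5 [0->5 ok]
  16: obs=x cand={0,3,4,5} pick 3 [5->3 ok]
  17: obs=y cand={1,2} pick 1 [3->1 ok]
  18: obs=x cand={0,3,4,5} pick 5 [1->5 ok]
  19: obs=x cand={0,3,4,5} pick 3 [5->3 ok]
  20: obs=x cand={0,3,4,5} pick 5 [3->5 ok]
  21: obs=x cand={0,3,4,5} pick 4 [5->4 ok]
  22: obs=x cand={0,3,4,5} pick 3 [4->3 ok]
  23: obs=x cand={0,3,4,5} pick 5 [3->5 ok]
  24: obs=y cand={1,2} pick 1 [5->1 ok]
  25: obs=x cand={0,3,4,5} pick 5 [1->5 ok]
  26: obs=y cand={1,2} pick 1 [5->1 ok]
  27: obs=x cand={0,3,4,5} pick 0 [1->0 ok]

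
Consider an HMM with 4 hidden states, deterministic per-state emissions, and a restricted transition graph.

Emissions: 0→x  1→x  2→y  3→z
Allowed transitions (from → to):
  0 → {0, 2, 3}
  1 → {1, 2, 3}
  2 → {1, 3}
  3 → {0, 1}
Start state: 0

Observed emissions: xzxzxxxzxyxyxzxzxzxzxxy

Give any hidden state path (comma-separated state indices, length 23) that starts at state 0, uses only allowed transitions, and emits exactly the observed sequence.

  t0 'x' -> {0,1}, take 0 (start)
  t1 'z' -> {3}, take 3 (0->3 ok)
  t2 'x' -> {0,1}, take 1 (3->1 ok)
  t3 'z' -> {3}, take 3 (1->3 ok)
  t4 'x' -> {0,1}, take 0 (3->0 ok)
  t5 'x' -> {0,1}, take 0 (0->0 ok)
  t6 'x' -> {0,1}, take 0 (0->0 ok)
  t7 'z' -> {3}, take 3 (0->3 ok)
  t8 'x' -> {0,1}, take 1 (3->1 ok)
  t9 'y' -> {2}, take 2 (1->2 ok)
  t10 'x' -> {0,1}, take 1 (2->1 ok)
  t11 'y' -> {2}, take 2 (1->2 ok)
  t12 'x' -> {0,1}, take 1 (2->1 ok)
  t13 'z' -> {3}, take 3 (1->3 ok)
  t14 'x' -> {0,1}, take 1 (3->1 ok)
  t15 'z' -> {3}, take 3 (1->3 ok)
  t16 'x' -> {0,1}, take 1 (3->1 ok)
  t17 'z' -> {3}, take 3 (1->3 ok)
  t18 'x' -> {0,1}, take 0 (3->0 ok)
  t19 'z' -> {3}, take 3 (0->3 ok)
  t20 'x' -> {0,1}, take 0 (3->0 ok)
  t21 'x' -> {0,1}, take 0 (0->0 ok)
  t22 'y' -> {2}, take 2 (0->2 ok)

0,3,1,3,0,0,0,3,1,2,1,2,1,3,1,3,1,3,0,3,0,0,2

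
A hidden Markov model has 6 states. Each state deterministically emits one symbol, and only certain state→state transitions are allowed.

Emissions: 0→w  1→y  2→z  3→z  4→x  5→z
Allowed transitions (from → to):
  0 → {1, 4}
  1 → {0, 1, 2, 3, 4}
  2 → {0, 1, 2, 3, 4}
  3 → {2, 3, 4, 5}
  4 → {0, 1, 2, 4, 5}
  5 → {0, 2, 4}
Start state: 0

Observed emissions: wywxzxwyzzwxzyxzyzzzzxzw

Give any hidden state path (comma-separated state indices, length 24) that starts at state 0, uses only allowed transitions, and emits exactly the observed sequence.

0,1,0,4,5,4,0,1,3,2,0,4,2,1,4,2,1,3,3,3,5,4,5,0

  t0 'w' -> {0}, take 0 (start)
  t1 'y' -> {1}, take 1 (0->1 ok)
  t2 'w' -> {0}, take 0 (1->0 ok)
  t3 'x' -> {4}, take 4 (0->4 ok)
  t4 'z' -> {2,3,5}, take 5 (4->5 ok)
  t5 'x' -> {4}, take 4 (5->4 ok)
  t6 'w' -> {0}, take 0 (4->0 ok)
  t7 'y' -> {1}, take 1 (0->1 ok)
  t8 'z' -> {2,3,5}, take 3 (1->3 ok)
  t9 'z' -> {2,3,5}, take 2 (3->2 ok)
  t10 'w' -> {0}, take 0 (2->0 ok)
  t11 'x' -> {4}, take 4 (0->4 ok)
  t12 'z' -> {2,3,5}, take 2 (4->2 ok)
  t13 'y' -> {1}, take 1 (2->1 ok)
  t14 'x' -> {4}, take 4 (1->4 ok)
  t15 'z' -> {2,3,5}, take 2 (4->2 ok)
  t16 'y' -> {1}, take 1 (2->1 ok)
  t17 'z' -> {2,3,5}, take 3 (1->3 ok)
  t18 'z' -> {2,3,5}, take 3 (3->3 ok)
  t19 'z' -> {2,3,5}, take 3 (3->3 ok)
  t20 'z' -> {2,3,5}, take 5 (3->5 ok)
  t21 'x' -> {4}, take 4 (5->4 ok)
  t22 'z' -> {2,3,5}, take 5 (4->5 ok)
  t23 'w' -> {0}, take 0 (5->0 ok)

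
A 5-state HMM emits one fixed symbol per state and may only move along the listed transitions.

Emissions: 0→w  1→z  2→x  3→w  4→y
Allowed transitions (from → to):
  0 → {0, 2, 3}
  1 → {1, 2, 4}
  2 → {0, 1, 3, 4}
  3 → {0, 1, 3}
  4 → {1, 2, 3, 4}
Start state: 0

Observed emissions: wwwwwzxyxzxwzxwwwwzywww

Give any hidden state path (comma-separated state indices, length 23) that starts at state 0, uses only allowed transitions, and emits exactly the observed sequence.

0,0,3,0,3,1,2,4,2,1,2,3,1,2,3,3,3,3,1,4,3,3,3

  0: obs=w cand={0,3} pick 0 [start]
  1: obs=w cand={0,3} pick 0 [0->0 ok]
  2: obs=w cand={0,3} pick 3 [0->3 ok]
  3: obs=w cand={0,3} pick 0 [3->0 ok]
  4: obs=w cand={0,3} pick 3 [0->3 ok]
  5: obs=z cand={1} pick 1 [3->1 ok]
  6: obs=x cand={2} pick 2 [1->2 ok]
  7: obs=y cand={4} pick 4 [2->4 ok]
  8: obs=x cand={2} pick 2 [4->2 ok]
  9: obs=z cand={1} pick 1 [2->1 ok]
  10: obs=x cand={2} pick 2 [1->2 ok]
  11: obs=w cand={0,3} pick 3 [2->3 ok]
  12: obs=z cand={1} pick 1 [3->1 ok]
  13: obs=x cand={2} pick 2 [1->2 ok]
  14: obs=w cand={0,3} pick 3 [2->3 ok]
  15: obs=w cand={0,3} pick 3 [3->3 ok]
  16: obs=w cand={0,3} pick 3 [3->3 ok]
  17: obs=w cand={0,3} pick 3 [3->3 ok]
  18: obs=z cand={1} pick 1 [3->1 ok]
  19: obs=y cand={4} pick 4 [1->4 ok]
  20: obs=w cand={0,3} pick 3 [4->3 ok]
  21: obs=w cand={0,3} pick 3 [3->3 ok]
  22: obs=w cand={0,3} pick 3 [3->3 ok]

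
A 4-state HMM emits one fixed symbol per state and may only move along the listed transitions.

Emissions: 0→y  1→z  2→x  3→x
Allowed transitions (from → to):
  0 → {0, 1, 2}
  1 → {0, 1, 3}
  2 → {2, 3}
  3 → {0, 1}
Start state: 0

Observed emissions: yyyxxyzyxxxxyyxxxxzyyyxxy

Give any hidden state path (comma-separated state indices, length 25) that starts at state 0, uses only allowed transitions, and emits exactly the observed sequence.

0,0,0,2,3,0,1,0,2,2,2,3,0,0,2,2,2,3,1,0,0,0,2,3,0

  t0 'y' -> {0}, take 0 (start)
  t1 'y' -> {0}, take 0 (0->0 ok)
  t2 'y' -> {0}, take 0 (0->0 ok)
  t3 'x' -> {2,3}, take 2 (0->2 ok)
  t4 'x' -> {2,3}, take 3 (2->3 ok)
  t5 'y' -> {0}, take 0 (3->0 ok)
  t6 'z' -> {1}, take 1 (0->1 ok)
  t7 'y' -> {0}, take 0 (1->0 ok)
  t8 'x' -> {2,3}, take 2 (0->2 ok)
  t9 'x' -> {2,3}, take 2 (2->2 ok)
  t10 'x' -> {2,3}, take 2 (2->2 ok)
  t11 'x' -> {2,3}, take 3 (2->3 ok)
  t12 'y' -> {0}, take 0 (3->0 ok)
  t13 'y' -> {0}, take 0 (0->0 ok)
  t14 'x' -> {2,3}, take 2 (0->2 ok)
  t15 'x' -> {2,3}, take 2 (2->2 ok)
  t16 'x' -> {2,3}, take 2 (2->2 ok)
  t17 'x' -> {2,3}, take 3 (2->3 ok)
  t18 'z' -> {1}, take 1 (3->1 ok)
  t19 'y' -> {0}, take 0 (1->0 ok)
  t20 'y' -> {0}, take 0 (0->0 ok)
  t21 'y' -> {0}, take 0 (0->0 ok)
  t22 'x' -> {2,3}, take 2 (0->2 ok)
  t23 'x' -> {2,3}, take 3 (2->3 ok)
  t24 'y' -> {0}, take 0 (3->0 ok)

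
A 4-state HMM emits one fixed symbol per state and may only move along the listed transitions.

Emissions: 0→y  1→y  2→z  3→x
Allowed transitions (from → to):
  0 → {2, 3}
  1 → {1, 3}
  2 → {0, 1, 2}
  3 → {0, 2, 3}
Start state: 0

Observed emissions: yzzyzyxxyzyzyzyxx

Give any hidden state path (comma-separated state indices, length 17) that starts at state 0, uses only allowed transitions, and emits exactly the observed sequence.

  [0] y  {0,1}  => 0  start
  [1] z  {2}  => 2  0->2 ok
  [2] z  {2}  => 2  2->2 ok
  [3] y  {0,1}  => 0  2->0 ok
  [4] z  {2}  => 2  0->2 ok
  [5] y  {0,1}  => 1  2->1 ok
  [6] x  {3}  => 3  1->3 ok
  [7] x  {3}  => 3  3->3 ok
  [8] y  {0,1}  => 0  3->0 ok
  [9] z  {2}  => 2  0->2 ok
  [10] y  {0,1}  => 0  2->0 ok
  [11] z  {2}  => 2  0->2 ok
  [12] y  {0,1}  => 0  2->0 ok
  [13] z  {2}  => 2  0->2 ok
  [14] y  {0,1}  => 0  2->0 ok
  [15] x  {3}  => 3  0->3 ok
  [16] x  {3}  => 3  3->3 ok

0,2,2,0,2,1,3,3,0,2,0,2,0,2,0,3,3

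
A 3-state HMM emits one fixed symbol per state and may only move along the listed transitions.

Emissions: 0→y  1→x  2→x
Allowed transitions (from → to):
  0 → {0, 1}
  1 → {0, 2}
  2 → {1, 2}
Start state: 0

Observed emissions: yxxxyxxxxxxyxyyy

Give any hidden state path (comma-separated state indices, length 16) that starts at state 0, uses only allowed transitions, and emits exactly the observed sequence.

0,1,2,1,0,1,2,2,2,2,1,0,1,0,0,0

  0: obs=y cand={0} pick 0 [start]
  1: obs=x cand={1,2} pick 1 [0->1 ok]
  2: obs=x cand={1,2} pick 2 [1->2 ok]
  3: obs=x cand={1,2} pick 1 [2->1 ok]
  4: obs=y cand={0} pick 0 [1->0 ok]
  5: obs=x cand={1,2} pick 1 [0->1 ok]
  6: obs=x cand={1,2} pick 2 [1->2 ok]
  7: obs=x cand={1,2} pick 2 [2->2 ok]
  8: obs=x cand={1,2} pick 2 [2->2 ok]
  9: obs=x cand={1,2} pick 2 [2->2 ok]
  10: obs=x cand={1,2} pick 1 [2->1 ok]
  11: obs=y cand={0} pick 0 [1->0 ok]
  12: obs=x cand={1,2} pick 1 [0->1 ok]
  13: obs=y cand={0} pick 0 [1->0 ok]
  14: obs=y cand={0} pick 0 [0->0 ok]
  15: obs=y cand={0} pick 0 [0->0 ok]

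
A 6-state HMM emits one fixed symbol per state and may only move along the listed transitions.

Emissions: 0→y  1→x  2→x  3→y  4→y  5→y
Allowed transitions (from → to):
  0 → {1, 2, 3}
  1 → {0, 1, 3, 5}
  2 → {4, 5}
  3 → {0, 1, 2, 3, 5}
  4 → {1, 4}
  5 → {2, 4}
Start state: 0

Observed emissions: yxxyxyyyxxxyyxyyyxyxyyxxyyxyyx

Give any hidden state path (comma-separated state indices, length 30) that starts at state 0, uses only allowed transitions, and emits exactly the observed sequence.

  t0 'y' -> {0,3,4,5}, take 0 (start)
  t1 'x' -> {1,2}, take 1 (0->1 ok)
  t2 'x' -> {1,2}, take 1 (1->1 ok)
  t3 'y' -> {0,3,4,5}, take 3 (1->3 ok)
  t4 'x' -> {1,2}, take 1 (3->1 ok)
  t5 'y' -> {0,3,4,5}, take 5 (1->5 ok)
  t6 'y' -> {0,3,4,5}, take 4 (5->4 ok)
  t7 'y' -> {0,3,4,5}, take 4 (4->4 ok)
  t8 'x' -> {1,2}, take 1 (4->1 ok)
  t9 'x' -> {1,2}, take 1 (1->1 ok)
  t10 'x' -> {1,2}, take 1 (1->1 ok)
  t11 'y' -> {0,3,4,5}, take 3 (1->3 ok)
  t12 'y' -> {0,3,4,5}, take 5 (3->5 ok)
  t13 'x' -> {1,2}, take 2 (5->2 ok)
  t14 'y' -> {0,3,4,5}, take 5 (2->5 ok)
  t15 'y' -> {0,3,4,5}, take 4 (5->4 ok)
  t16 'y' -> {0,3,4,5}, take 4 (4->4 ok)
  t17 'x' -> {1,2}, take 1 (4->1 ok)
  t18 'y' -> {0,3,4,5}, take 0 (1->0 ok)
  t19 'x' -> {1,2}, take 1 (0->1 ok)
  t20 'y' -> {0,3,4,5}, take 5 (1->5 ok)
  t21 'y' -> {0,3,4,5}, take 4 (5->4 ok)
  t22 'x' -> {1,2}, take 1 (4->1 ok)
  t23 'x' -> {1,2}, take 1 (1->1 ok)
  t24 'y' -> {0,3,4,5}, take 5 (1->5 ok)
  t25 'y' -> {0,3,4,5}, take 4 (5->4 ok)
  t26 'x' -> {1,2}, take 1 (4->1 ok)
  t27 'y' -> {0,3,4,5}, take 3 (1->3 ok)
  t28 'y' -> {0,3,4,5}, take 5 (3->5 ok)
  t29 'x' -> {1,2}, take 2 (5->2 ok)

0,1,1,3,1,5,4,4,1,1,1,3,5,2,5,4,4,1,0,1,5,4,1,1,5,4,1,3,5,2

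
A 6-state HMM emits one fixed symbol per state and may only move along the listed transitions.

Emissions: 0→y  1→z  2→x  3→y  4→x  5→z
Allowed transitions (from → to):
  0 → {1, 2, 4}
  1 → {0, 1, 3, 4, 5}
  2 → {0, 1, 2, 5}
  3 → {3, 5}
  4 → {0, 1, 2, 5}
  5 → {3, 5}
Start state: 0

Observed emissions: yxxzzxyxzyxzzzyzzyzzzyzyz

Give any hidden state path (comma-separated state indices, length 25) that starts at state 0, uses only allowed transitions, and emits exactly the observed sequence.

0,2,2,1,1,4,0,4,1,0,2,5,5,5,3,5,5,3,5,5,5,3,5,3,5

  t0 'y' -> {0,3}, take 0 (start)
  t1 'x' -> {2,4}, take 2 (0->2 ok)
  t2 'x' -> {2,4}, take 2 (2->2 ok)
  t3 'z' -> {1,5}, take 1 (2->1 ok)
  t4 'z' -> {1,5}, take 1 (1->1 ok)
  t5 'x' -> {2,4}, take 4 (1->4 ok)
  t6 'y' -> {0,3}, take 0 (4->0 ok)
  t7 'x' -> {2,4}, take 4 (0->4 ok)
  t8 'z' -> {1,5}, take 1 (4->1 ok)
  t9 'y' -> {0,3}, take 0 (1->0 ok)
  t10 'x' -> {2,4}, take 2 (0->2 ok)
  t11 'z' -> {1,5}, take 5 (2->5 ok)
  t12 'z' -> {1,5}, take 5 (5->5 ok)
  t13 'z' -> {1,5}, take 5 (5->5 ok)
  t14 'y' -> {0,3}, take 3 (5->3 ok)
  t15 'z' -> {1,5}, take 5 (3->5 ok)
  t16 'z' -> {1,5}, take 5 (5->5 ok)
  t17 'y' -> {0,3}, take 3 (5->3 ok)
  t18 'z' -> {1,5}, take 5 (3->5 ok)
  t19 'z' -> {1,5}, take 5 (5->5 ok)
  t20 'z' -> {1,5}, take 5 (5->5 ok)
  t21 'y' -> {0,3}, take 3 (5->3 ok)
  t22 'z' -> {1,5}, take 5 (3->5 ok)
  t23 'y' -> {0,3}, take 3 (5->3 ok)
  t24 'z' -> {1,5}, take 5 (3->5 ok)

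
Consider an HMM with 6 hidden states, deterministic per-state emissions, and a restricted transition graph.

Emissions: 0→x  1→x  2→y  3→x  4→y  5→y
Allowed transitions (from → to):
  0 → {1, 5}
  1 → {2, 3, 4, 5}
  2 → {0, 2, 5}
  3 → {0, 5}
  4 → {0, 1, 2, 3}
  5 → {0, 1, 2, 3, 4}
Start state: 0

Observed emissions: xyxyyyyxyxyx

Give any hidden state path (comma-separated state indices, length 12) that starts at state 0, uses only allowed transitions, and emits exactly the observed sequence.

0,5,1,4,2,5,4,0,5,1,4,1

  t0 'x' -> {0,1,3}, take 0 (start)
  t1 'y' -> {2,4,5}, take 5 (0->5 ok)
  t2 'x' -> {0,1,3}, take 1 (5->1 ok)
  t3 'y' -> {2,4,5}, take 4 (1->4 ok)
  t4 'y' -> {2,4,5}, take 2 (4->2 ok)
  t5 'y' -> {2,4,5}, take 5 (2->5 ok)
  t6 'y' -> {2,4,5}, take 4 (5->4 ok)
  t7 'x' -> {0,1,3}, take 0 (4->0 ok)
  t8 'y' -> {2,4,5}, take 5 (0->5 ok)
  t9 'x' -> {0,1,3}, take 1 (5->1 ok)
  t10 'y' -> {2,4,5}, take 4 (1->4 ok)
  t11 'x' -> {0,1,3}, take 1 (4->1 ok)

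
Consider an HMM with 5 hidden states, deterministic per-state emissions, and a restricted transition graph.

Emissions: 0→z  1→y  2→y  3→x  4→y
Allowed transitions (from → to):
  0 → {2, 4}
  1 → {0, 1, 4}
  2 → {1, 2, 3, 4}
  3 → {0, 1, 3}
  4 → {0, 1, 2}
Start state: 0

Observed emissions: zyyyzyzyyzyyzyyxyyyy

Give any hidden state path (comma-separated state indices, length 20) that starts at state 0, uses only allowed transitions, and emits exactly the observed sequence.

0,4,1,1,0,4,0,4,1,0,4,1,0,4,2,3,1,1,1,4

  t0 'z' -> {0}, take 0 (start)
  t1 'y' -> {1,2,4}, take 4 (0->4 ok)
  t2 'y' -> {1,2,4}, take 1 (4->1 ok)
  t3 'y' -> {1,2,4}, take 1 (1->1 ok)
  t4 'z' -> {0}, take 0 (1->0 ok)
  t5 'y' -> {1,2,4}, take 4 (0->4 ok)
  t6 'z' -> {0}, take 0 (4->0 ok)
  t7 'y' -> {1,2,4}, take 4 (0->4 ok)
  t8 'y' -> {1,2,4}, take 1 (4->1 ok)
  t9 'z' -> {0}, take 0 (1->0 ok)
  t10 'y' -> {1,2,4}, take 4 (0->4 ok)
  t11 'y' -> {1,2,4}, take 1 (4->1 ok)
  t12 'z' -> {0}, take 0 (1->0 ok)
  t13 'y' -> {1,2,4}, take 4 (0->4 ok)
  t14 'y' -> {1,2,4}, take 2 (4->2 ok)
  t15 'x' -> {3}, take 3 (2->3 ok)
  t16 'y' -> {1,2,4}, take 1 (3->1 ok)
  t17 'y' -> {1,2,4}, take 1 (1->1 ok)
  t18 'y' -> {1,2,4}, take 1 (1->1 ok)
  t19 'y' -> {1,2,4}, take 4 (1->4 ok)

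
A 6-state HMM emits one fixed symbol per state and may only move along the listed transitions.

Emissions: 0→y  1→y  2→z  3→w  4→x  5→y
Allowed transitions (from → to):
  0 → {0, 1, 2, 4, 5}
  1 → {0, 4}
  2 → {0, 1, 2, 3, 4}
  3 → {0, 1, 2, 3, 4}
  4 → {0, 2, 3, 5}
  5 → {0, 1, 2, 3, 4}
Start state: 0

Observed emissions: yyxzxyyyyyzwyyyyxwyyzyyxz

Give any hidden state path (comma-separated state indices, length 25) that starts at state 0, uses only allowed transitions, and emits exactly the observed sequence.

0,1,4,2,4,0,1,0,1,0,2,3,1,0,1,0,4,3,1,0,2,0,1,4,2

  0: obs=y cand={0,1,5} pick 0 [start]
  1: obs=y cand={0,1,5} pick 1 [0->1 ok]
  2: obs=x cand={4} pick 4 [1->4 ok]
  3: obs=z cand={2} pick 2 [4->2 ok]
  4: obs=x cand={4} pick 4 [2->4 ok]
  5: obs=y cand={0,1,5} pick 0 [4->0 ok]
  6: obs=y cand={0,1,5} pick 1 [0->1 ok]
  7: obs=y cand={0,1,5} pick 0 [1->0 ok]
  8: obs=y cand={0,1,5} pick 1 [0->1 ok]
  9: obs=y cand={0,1,5} pick 0 [1->0 ok]
  10: obs=z cand={2} pick 2 [0->2 ok]
  11: obs=w cand={3} pick 3 [2->3 ok]
  12: obs=y cand={0,1,5} pick 1 [3->1 ok]
  13: obs=y cand={0,1,5} pick 0 [1->0 ok]
  14: obs=y cand={0,1,5} pick 1 [0->1 ok]
  15: obs=y cand={0,1,5} pick 0 [1->0 ok]
  16: obs=x cand={4} pick 4 [0->4 ok]
  17: obs=w cand={3} pick 3 [4->3 ok]
  18: obs=y cand={0,1,5} pick 1 [3->1 ok]
  19: obs=y cand={0,1,5} pick 0 [1->0 ok]
  20: obs=z cand={2} pick 2 [0->2 ok]
  21: obs=y cand={0,1,5} pick 0 [2->0 ok]
  22: obs=y cand={0,1,5} pick 1 [0->1 ok]
  23: obs=x cand={4} pick 4 [1->4 ok]
  24: obs=z cand={2} pick 2 [4->2 ok]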